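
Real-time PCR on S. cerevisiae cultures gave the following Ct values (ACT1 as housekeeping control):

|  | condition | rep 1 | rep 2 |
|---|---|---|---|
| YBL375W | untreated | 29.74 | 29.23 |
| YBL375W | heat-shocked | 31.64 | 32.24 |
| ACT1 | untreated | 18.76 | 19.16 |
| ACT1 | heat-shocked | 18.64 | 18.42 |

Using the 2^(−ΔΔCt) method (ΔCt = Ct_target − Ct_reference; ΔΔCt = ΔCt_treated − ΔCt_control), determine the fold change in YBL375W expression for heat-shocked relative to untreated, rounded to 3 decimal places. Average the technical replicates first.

Mean Ct: YBL375W untreated 29.485; YBL375W heat-shocked 31.940; ACT1 untreated 18.960; ACT1 heat-shocked 18.530
ΔCt(untreated) = 29.485 − 18.960 = 10.525
ΔCt(heat-shocked) = 31.940 − 18.530 = 13.410
ΔΔCt = 13.410 − 10.525 = 2.885
Fold change = 2^(−2.885) = 0.1354

0.135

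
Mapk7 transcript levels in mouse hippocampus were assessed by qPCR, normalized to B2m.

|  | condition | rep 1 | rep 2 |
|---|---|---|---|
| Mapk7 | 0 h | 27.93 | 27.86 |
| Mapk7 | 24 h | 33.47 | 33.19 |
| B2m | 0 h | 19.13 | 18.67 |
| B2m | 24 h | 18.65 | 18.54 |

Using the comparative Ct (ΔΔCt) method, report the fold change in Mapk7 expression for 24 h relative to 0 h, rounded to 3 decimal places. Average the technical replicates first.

Mean Ct: Mapk7 0 h 27.895; Mapk7 24 h 33.330; B2m 0 h 18.900; B2m 24 h 18.595
ΔCt(0 h) = 27.895 − 18.900 = 8.995
ΔCt(24 h) = 33.330 − 18.595 = 14.735
ΔΔCt = 14.735 − 8.995 = 5.740
Fold change = 2^(−5.740) = 0.0187

0.019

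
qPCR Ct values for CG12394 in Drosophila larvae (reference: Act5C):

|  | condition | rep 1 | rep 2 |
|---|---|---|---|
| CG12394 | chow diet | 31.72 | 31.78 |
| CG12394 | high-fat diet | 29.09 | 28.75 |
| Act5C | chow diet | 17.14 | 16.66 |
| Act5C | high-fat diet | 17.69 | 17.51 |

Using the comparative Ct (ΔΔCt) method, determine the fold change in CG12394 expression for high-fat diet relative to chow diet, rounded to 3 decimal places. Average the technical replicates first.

Mean Ct: CG12394 chow diet 31.750; CG12394 high-fat diet 28.920; Act5C chow diet 16.900; Act5C high-fat diet 17.600
ΔCt(chow diet) = 31.750 − 16.900 = 14.850
ΔCt(high-fat diet) = 28.920 − 17.600 = 11.320
ΔΔCt = 11.320 − 14.850 = -3.530
Fold change = 2^(−(-3.530)) = 2^3.530 = 11.5514

11.551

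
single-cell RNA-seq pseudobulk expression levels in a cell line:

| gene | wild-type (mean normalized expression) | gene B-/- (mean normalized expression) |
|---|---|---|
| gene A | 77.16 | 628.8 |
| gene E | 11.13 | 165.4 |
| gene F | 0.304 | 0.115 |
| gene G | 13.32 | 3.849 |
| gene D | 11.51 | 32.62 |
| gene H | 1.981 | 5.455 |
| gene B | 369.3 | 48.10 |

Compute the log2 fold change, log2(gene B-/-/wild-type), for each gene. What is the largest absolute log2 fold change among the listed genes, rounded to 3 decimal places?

log2(628.8/77.16) = 3.027  (gene A)
log2(165.4/11.13) = 3.893  (gene E)
log2(0.115/0.304) = -1.402  (gene F)
log2(3.849/13.32) = -1.791  (gene G)
log2(32.62/11.51) = 1.503  (gene D)
log2(5.455/1.981) = 1.461  (gene H)
log2(48.10/369.3) = -2.941  (gene B)
The largest magnitude belongs to gene E.

3.893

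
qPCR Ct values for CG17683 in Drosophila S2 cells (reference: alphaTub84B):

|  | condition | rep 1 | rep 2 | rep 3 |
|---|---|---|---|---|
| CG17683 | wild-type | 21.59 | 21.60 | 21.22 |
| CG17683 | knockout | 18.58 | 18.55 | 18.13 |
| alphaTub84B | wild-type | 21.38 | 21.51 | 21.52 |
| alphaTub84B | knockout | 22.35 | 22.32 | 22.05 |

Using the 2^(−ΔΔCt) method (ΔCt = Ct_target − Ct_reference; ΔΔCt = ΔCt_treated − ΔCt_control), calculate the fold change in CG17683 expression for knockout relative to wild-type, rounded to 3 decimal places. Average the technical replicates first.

Mean Ct: CG17683 wild-type 21.470; CG17683 knockout 18.420; alphaTub84B wild-type 21.470; alphaTub84B knockout 22.240
ΔCt(wild-type) = 21.470 − 21.470 = 0.000
ΔCt(knockout) = 18.420 − 22.240 = -3.820
ΔΔCt = -3.820 − 0.000 = -3.820
Fold change = 2^(−(-3.820)) = 2^3.820 = 14.1232

14.123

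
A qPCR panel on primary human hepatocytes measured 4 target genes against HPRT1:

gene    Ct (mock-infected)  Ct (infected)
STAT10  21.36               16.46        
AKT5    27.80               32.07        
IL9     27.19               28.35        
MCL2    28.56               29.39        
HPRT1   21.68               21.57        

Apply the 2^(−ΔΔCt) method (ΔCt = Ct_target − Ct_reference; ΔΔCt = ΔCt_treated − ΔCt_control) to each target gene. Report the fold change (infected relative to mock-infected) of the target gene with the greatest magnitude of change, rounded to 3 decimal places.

STAT10: ΔΔCt = (16.46−21.57) − (21.36−21.68) = -5.11 − (-0.32) = -4.79; fold change = 2^4.79 = 27.665
AKT5: ΔΔCt = (32.07−21.57) − (27.80−21.68) = 10.50 − 6.12 = 4.38; fold change = 2^-4.38 = 0.048
IL9: ΔΔCt = (28.35−21.57) − (27.19−21.68) = 6.78 − 5.51 = 1.27; fold change = 2^-1.27 = 0.415
MCL2: ΔΔCt = (29.39−21.57) − (28.56−21.68) = 7.82 − 6.88 = 0.94; fold change = 2^-0.94 = 0.521
STAT10 has the largest |ΔΔCt| = 4.79.

27.665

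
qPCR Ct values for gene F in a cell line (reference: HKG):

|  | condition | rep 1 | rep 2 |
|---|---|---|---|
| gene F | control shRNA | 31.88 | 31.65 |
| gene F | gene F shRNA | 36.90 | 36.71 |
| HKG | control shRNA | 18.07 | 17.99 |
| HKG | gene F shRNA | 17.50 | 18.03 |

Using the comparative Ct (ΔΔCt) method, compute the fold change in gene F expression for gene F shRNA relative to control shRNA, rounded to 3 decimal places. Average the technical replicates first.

Mean Ct: gene F control shRNA 31.765; gene F gene F shRNA 36.805; HKG control shRNA 18.030; HKG gene F shRNA 17.765
ΔCt(control shRNA) = 31.765 − 18.030 = 13.735
ΔCt(gene F shRNA) = 36.805 − 17.765 = 19.040
ΔΔCt = 19.040 − 13.735 = 5.305
Fold change = 2^(−5.305) = 0.0253

0.025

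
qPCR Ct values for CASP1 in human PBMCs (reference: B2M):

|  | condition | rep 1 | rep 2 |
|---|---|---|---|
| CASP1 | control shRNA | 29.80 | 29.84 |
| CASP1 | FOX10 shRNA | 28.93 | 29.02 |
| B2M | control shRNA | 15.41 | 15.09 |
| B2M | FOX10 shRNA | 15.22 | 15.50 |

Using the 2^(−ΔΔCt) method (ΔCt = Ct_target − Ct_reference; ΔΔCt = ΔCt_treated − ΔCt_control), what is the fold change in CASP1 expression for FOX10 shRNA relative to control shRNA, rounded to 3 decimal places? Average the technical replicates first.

Mean Ct: CASP1 control shRNA 29.820; CASP1 FOX10 shRNA 28.975; B2M control shRNA 15.250; B2M FOX10 shRNA 15.360
ΔCt(control shRNA) = 29.820 − 15.250 = 14.570
ΔCt(FOX10 shRNA) = 28.975 − 15.360 = 13.615
ΔΔCt = 13.615 − 14.570 = -0.955
Fold change = 2^(−(-0.955)) = 2^0.955 = 1.9386

1.939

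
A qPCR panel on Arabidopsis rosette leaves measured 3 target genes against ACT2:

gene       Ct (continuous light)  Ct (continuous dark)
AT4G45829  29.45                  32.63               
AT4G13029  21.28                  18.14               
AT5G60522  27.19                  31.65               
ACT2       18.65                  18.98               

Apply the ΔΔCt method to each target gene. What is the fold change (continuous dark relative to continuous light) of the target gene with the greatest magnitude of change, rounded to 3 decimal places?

AT4G45829: ΔΔCt = (32.63−18.98) − (29.45−18.65) = 13.65 − 10.80 = 2.85; fold change = 2^-2.85 = 0.139
AT4G13029: ΔΔCt = (18.14−18.98) − (21.28−18.65) = -0.84 − 2.63 = -3.47; fold change = 2^3.47 = 11.081
AT5G60522: ΔΔCt = (31.65−18.98) − (27.19−18.65) = 12.67 − 8.54 = 4.13; fold change = 2^-4.13 = 0.057
AT5G60522 has the largest |ΔΔCt| = 4.13.

0.057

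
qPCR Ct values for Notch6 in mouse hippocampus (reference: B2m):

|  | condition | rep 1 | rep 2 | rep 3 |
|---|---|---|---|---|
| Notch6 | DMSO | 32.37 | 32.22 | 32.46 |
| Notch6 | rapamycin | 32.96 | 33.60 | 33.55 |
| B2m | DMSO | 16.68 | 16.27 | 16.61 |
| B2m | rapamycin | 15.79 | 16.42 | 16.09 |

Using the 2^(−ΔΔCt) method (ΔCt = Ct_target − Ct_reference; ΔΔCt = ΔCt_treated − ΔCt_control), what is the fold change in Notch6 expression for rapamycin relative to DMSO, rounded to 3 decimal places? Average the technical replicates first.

Mean Ct: Notch6 DMSO 32.350; Notch6 rapamycin 33.370; B2m DMSO 16.520; B2m rapamycin 16.100
ΔCt(DMSO) = 32.350 − 16.520 = 15.830
ΔCt(rapamycin) = 33.370 − 16.100 = 17.270
ΔΔCt = 17.270 − 15.830 = 1.440
Fold change = 2^(−1.440) = 0.3686

0.369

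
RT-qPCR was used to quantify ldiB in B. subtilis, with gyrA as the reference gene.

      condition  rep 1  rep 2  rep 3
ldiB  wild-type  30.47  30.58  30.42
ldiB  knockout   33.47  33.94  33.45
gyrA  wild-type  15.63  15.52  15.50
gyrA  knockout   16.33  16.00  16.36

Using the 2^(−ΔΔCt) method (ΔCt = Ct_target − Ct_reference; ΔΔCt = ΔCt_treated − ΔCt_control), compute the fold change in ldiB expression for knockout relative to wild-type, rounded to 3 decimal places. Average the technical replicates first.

0.183

Mean Ct: ldiB wild-type 30.490; ldiB knockout 33.620; gyrA wild-type 15.550; gyrA knockout 16.230
ΔCt(wild-type) = 30.490 − 15.550 = 14.940
ΔCt(knockout) = 33.620 − 16.230 = 17.390
ΔΔCt = 17.390 − 14.940 = 2.450
Fold change = 2^(−2.450) = 0.1830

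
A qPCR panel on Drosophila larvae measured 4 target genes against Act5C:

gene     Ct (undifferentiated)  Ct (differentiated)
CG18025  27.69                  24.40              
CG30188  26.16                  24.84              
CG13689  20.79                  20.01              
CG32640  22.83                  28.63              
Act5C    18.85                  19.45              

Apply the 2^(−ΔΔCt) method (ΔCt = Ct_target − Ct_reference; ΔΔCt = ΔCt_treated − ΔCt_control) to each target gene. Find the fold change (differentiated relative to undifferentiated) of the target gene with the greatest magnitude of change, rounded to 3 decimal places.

0.027

CG18025: ΔΔCt = (24.40−19.45) − (27.69−18.85) = 4.95 − 8.84 = -3.89; fold change = 2^3.89 = 14.825
CG30188: ΔΔCt = (24.84−19.45) − (26.16−18.85) = 5.39 − 7.31 = -1.92; fold change = 2^1.92 = 3.784
CG13689: ΔΔCt = (20.01−19.45) − (20.79−18.85) = 0.56 − 1.94 = -1.38; fold change = 2^1.38 = 2.603
CG32640: ΔΔCt = (28.63−19.45) − (22.83−18.85) = 9.18 − 3.98 = 5.20; fold change = 2^-5.20 = 0.027
CG32640 has the largest |ΔΔCt| = 5.20.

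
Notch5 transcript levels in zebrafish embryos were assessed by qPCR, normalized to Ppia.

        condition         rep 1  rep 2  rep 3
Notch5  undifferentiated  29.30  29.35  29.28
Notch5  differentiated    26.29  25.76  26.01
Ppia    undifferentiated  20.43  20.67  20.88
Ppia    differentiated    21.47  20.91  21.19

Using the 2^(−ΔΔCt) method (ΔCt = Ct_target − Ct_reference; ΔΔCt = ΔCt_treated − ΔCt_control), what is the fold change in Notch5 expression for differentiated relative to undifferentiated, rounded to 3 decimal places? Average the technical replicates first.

14.123

Mean Ct: Notch5 undifferentiated 29.310; Notch5 differentiated 26.020; Ppia undifferentiated 20.660; Ppia differentiated 21.190
ΔCt(undifferentiated) = 29.310 − 20.660 = 8.650
ΔCt(differentiated) = 26.020 − 21.190 = 4.830
ΔΔCt = 4.830 − 8.650 = -3.820
Fold change = 2^(−(-3.820)) = 2^3.820 = 14.1232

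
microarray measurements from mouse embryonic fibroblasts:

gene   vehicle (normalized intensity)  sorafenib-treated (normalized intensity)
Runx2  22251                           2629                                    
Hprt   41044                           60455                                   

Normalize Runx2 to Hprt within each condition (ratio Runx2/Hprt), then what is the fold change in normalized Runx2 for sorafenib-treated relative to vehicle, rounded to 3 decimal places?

0.080

Runx2/Hprt (vehicle) = 22251 / 41044 = 0.54213
Runx2/Hprt (sorafenib-treated) = 2629 / 60455 = 0.043487
Fold change = 0.043487 / 0.54213 = 0.0802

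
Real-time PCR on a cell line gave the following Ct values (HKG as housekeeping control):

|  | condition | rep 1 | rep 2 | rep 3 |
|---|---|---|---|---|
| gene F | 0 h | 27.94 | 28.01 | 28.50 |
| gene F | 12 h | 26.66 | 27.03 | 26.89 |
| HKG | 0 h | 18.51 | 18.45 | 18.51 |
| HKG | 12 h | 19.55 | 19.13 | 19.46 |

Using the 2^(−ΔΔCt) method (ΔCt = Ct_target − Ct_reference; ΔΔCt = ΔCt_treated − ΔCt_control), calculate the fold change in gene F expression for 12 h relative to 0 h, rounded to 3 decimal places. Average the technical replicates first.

Mean Ct: gene F 0 h 28.150; gene F 12 h 26.860; HKG 0 h 18.490; HKG 12 h 19.380
ΔCt(0 h) = 28.150 − 18.490 = 9.660
ΔCt(12 h) = 26.860 − 19.380 = 7.480
ΔΔCt = 7.480 − 9.660 = -2.180
Fold change = 2^(−(-2.180)) = 2^2.180 = 4.5315

4.532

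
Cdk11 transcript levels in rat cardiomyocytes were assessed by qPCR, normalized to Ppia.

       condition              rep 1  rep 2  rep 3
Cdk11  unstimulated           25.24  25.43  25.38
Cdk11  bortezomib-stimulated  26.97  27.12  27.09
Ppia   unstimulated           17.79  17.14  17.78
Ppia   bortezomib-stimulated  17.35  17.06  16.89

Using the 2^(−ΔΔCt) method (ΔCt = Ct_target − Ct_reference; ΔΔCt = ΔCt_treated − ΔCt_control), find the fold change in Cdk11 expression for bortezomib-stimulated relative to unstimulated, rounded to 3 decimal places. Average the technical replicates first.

Mean Ct: Cdk11 unstimulated 25.350; Cdk11 bortezomib-stimulated 27.060; Ppia unstimulated 17.570; Ppia bortezomib-stimulated 17.100
ΔCt(unstimulated) = 25.350 − 17.570 = 7.780
ΔCt(bortezomib-stimulated) = 27.060 − 17.100 = 9.960
ΔΔCt = 9.960 − 7.780 = 2.180
Fold change = 2^(−2.180) = 0.2207

0.221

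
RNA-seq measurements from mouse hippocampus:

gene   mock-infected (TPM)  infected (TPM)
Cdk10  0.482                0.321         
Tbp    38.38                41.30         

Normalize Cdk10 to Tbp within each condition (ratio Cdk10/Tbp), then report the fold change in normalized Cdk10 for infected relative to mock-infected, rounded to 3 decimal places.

Cdk10/Tbp (mock-infected) = 0.482 / 38.38 = 0.012559
Cdk10/Tbp (infected) = 0.321 / 41.30 = 0.0077724
Fold change = 0.0077724 / 0.012559 = 0.6189

0.619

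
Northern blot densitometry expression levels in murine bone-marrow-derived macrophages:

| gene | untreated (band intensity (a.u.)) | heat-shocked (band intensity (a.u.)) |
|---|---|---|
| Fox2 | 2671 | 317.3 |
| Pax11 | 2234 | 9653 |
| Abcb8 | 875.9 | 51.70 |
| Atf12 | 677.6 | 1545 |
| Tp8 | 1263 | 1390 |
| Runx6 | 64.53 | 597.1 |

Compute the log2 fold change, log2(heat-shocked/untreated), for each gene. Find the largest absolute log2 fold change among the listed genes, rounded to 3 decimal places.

4.083

log2(317.3/2671) = -3.073  (Fox2)
log2(9653/2234) = 2.111  (Pax11)
log2(51.70/875.9) = -4.083  (Abcb8)
log2(1545/677.6) = 1.189  (Atf12)
log2(1390/1263) = 0.138  (Tp8)
log2(597.1/64.53) = 3.210  (Runx6)
The largest magnitude belongs to Abcb8.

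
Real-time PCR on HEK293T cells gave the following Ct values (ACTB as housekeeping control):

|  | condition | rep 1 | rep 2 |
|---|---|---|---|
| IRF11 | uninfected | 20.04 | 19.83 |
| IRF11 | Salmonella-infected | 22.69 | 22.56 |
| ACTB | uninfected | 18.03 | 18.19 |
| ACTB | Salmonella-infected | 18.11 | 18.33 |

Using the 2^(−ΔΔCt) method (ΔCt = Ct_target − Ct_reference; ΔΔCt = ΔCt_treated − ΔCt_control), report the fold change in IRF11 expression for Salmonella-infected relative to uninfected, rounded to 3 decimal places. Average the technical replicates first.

Mean Ct: IRF11 uninfected 19.935; IRF11 Salmonella-infected 22.625; ACTB uninfected 18.110; ACTB Salmonella-infected 18.220
ΔCt(uninfected) = 19.935 − 18.110 = 1.825
ΔCt(Salmonella-infected) = 22.625 − 18.220 = 4.405
ΔΔCt = 4.405 − 1.825 = 2.580
Fold change = 2^(−2.580) = 0.1672

0.167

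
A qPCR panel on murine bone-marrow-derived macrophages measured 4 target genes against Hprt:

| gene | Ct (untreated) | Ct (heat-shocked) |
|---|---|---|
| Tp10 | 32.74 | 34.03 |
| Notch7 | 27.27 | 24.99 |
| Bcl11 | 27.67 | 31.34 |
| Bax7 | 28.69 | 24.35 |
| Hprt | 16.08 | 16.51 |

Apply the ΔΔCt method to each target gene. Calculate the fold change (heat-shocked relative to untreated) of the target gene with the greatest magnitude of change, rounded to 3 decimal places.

27.284

Tp10: ΔΔCt = (34.03−16.51) − (32.74−16.08) = 17.52 − 16.66 = 0.86; fold change = 2^-0.86 = 0.551
Notch7: ΔΔCt = (24.99−16.51) − (27.27−16.08) = 8.48 − 11.19 = -2.71; fold change = 2^2.71 = 6.543
Bcl11: ΔΔCt = (31.34−16.51) − (27.67−16.08) = 14.83 − 11.59 = 3.24; fold change = 2^-3.24 = 0.106
Bax7: ΔΔCt = (24.35−16.51) − (28.69−16.08) = 7.84 − 12.61 = -4.77; fold change = 2^4.77 = 27.284
Bax7 has the largest |ΔΔCt| = 4.77.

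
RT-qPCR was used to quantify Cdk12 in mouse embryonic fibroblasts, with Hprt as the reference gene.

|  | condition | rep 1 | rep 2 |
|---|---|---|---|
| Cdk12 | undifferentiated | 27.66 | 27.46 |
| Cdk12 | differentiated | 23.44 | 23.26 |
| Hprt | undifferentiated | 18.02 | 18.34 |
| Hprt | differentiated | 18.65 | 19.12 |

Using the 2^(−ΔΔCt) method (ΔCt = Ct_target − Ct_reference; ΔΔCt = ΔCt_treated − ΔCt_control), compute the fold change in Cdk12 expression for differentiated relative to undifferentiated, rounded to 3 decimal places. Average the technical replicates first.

30.169

Mean Ct: Cdk12 undifferentiated 27.560; Cdk12 differentiated 23.350; Hprt undifferentiated 18.180; Hprt differentiated 18.885
ΔCt(undifferentiated) = 27.560 − 18.180 = 9.380
ΔCt(differentiated) = 23.350 − 18.885 = 4.465
ΔΔCt = 4.465 − 9.380 = -4.915
Fold change = 2^(−(-4.915)) = 2^4.915 = 30.1691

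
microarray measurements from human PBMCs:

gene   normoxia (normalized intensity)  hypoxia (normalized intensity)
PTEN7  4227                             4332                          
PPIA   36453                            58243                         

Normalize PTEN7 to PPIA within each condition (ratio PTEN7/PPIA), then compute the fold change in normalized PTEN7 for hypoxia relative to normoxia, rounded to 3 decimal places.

PTEN7/PPIA (normoxia) = 4227 / 36453 = 0.11596
PTEN7/PPIA (hypoxia) = 4332 / 58243 = 0.074378
Fold change = 0.074378 / 0.11596 = 0.6414

0.641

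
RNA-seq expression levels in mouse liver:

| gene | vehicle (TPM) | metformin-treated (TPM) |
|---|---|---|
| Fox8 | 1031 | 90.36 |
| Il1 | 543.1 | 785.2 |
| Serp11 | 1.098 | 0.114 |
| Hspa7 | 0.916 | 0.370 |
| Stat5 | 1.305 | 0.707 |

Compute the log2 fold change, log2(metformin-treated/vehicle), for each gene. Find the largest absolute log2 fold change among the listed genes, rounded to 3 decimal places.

log2(90.36/1031) = -3.512  (Fox8)
log2(785.2/543.1) = 0.532  (Il1)
log2(0.114/1.098) = -3.268  (Serp11)
log2(0.370/0.916) = -1.308  (Hspa7)
log2(0.707/1.305) = -0.884  (Stat5)
The largest magnitude belongs to Fox8.

3.512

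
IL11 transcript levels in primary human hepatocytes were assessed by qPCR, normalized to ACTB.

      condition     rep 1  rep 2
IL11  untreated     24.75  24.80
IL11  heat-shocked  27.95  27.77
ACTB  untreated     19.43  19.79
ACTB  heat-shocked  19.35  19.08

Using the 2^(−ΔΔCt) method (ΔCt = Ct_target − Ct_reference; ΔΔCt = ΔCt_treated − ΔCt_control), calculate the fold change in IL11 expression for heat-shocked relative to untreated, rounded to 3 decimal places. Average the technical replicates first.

0.090

Mean Ct: IL11 untreated 24.775; IL11 heat-shocked 27.860; ACTB untreated 19.610; ACTB heat-shocked 19.215
ΔCt(untreated) = 24.775 − 19.610 = 5.165
ΔCt(heat-shocked) = 27.860 − 19.215 = 8.645
ΔΔCt = 8.645 − 5.165 = 3.480
Fold change = 2^(−3.480) = 0.0896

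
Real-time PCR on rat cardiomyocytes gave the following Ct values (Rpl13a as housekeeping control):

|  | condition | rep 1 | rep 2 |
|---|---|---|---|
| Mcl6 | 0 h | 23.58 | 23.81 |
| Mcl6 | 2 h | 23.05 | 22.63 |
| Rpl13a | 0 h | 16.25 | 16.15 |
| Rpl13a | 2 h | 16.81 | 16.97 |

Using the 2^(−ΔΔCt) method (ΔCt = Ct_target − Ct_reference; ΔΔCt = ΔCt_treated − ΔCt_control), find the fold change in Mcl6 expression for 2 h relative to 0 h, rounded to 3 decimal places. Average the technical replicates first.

2.918

Mean Ct: Mcl6 0 h 23.695; Mcl6 2 h 22.840; Rpl13a 0 h 16.200; Rpl13a 2 h 16.890
ΔCt(0 h) = 23.695 − 16.200 = 7.495
ΔCt(2 h) = 22.840 − 16.890 = 5.950
ΔΔCt = 5.950 − 7.495 = -1.545
Fold change = 2^(−(-1.545)) = 2^1.545 = 2.9180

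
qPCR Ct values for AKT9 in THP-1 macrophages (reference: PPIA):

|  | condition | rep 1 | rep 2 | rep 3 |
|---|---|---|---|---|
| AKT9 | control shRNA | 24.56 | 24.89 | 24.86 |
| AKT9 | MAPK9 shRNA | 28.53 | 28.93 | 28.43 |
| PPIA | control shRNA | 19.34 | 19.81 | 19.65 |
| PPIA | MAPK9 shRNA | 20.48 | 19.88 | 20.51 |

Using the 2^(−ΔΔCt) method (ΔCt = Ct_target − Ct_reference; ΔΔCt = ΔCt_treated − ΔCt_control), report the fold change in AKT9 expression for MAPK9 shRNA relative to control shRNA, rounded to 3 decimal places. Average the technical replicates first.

Mean Ct: AKT9 control shRNA 24.770; AKT9 MAPK9 shRNA 28.630; PPIA control shRNA 19.600; PPIA MAPK9 shRNA 20.290
ΔCt(control shRNA) = 24.770 − 19.600 = 5.170
ΔCt(MAPK9 shRNA) = 28.630 − 20.290 = 8.340
ΔΔCt = 8.340 − 5.170 = 3.170
Fold change = 2^(−3.170) = 0.1111

0.111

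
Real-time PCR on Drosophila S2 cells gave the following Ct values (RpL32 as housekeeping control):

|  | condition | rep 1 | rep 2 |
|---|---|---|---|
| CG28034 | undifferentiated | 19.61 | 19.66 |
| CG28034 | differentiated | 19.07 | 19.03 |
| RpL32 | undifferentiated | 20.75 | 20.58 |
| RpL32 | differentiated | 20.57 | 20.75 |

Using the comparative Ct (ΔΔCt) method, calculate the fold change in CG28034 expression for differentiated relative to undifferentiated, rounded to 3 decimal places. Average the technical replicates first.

1.495

Mean Ct: CG28034 undifferentiated 19.635; CG28034 differentiated 19.050; RpL32 undifferentiated 20.665; RpL32 differentiated 20.660
ΔCt(undifferentiated) = 19.635 − 20.665 = -1.030
ΔCt(differentiated) = 19.050 − 20.660 = -1.610
ΔΔCt = -1.610 − (-1.030) = -0.580
Fold change = 2^(−(-0.580)) = 2^0.580 = 1.4948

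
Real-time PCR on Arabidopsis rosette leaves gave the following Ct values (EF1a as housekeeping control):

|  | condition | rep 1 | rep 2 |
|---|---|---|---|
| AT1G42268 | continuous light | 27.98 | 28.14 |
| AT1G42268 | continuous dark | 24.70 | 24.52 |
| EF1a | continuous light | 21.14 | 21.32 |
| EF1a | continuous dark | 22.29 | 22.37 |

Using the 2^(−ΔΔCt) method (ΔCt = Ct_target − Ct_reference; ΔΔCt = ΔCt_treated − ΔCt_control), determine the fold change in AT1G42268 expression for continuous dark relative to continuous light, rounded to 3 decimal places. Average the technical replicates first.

Mean Ct: AT1G42268 continuous light 28.060; AT1G42268 continuous dark 24.610; EF1a continuous light 21.230; EF1a continuous dark 22.330
ΔCt(continuous light) = 28.060 − 21.230 = 6.830
ΔCt(continuous dark) = 24.610 − 22.330 = 2.280
ΔΔCt = 2.280 − 6.830 = -4.550
Fold change = 2^(−(-4.550)) = 2^4.550 = 23.4254

23.425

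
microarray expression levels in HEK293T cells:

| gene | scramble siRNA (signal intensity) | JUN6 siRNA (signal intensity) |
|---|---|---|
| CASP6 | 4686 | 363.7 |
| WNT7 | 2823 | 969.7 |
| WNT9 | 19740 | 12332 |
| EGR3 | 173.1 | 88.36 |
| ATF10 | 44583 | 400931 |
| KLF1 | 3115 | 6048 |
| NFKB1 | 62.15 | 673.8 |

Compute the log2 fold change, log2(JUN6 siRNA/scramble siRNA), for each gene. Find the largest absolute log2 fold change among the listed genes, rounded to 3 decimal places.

log2(363.7/4686) = -3.688  (CASP6)
log2(969.7/2823) = -1.542  (WNT7)
log2(12332/19740) = -0.679  (WNT9)
log2(88.36/173.1) = -0.970  (EGR3)
log2(400931/44583) = 3.169  (ATF10)
log2(6048/3115) = 0.957  (KLF1)
log2(673.8/62.15) = 3.438  (NFKB1)
The largest magnitude belongs to CASP6.

3.688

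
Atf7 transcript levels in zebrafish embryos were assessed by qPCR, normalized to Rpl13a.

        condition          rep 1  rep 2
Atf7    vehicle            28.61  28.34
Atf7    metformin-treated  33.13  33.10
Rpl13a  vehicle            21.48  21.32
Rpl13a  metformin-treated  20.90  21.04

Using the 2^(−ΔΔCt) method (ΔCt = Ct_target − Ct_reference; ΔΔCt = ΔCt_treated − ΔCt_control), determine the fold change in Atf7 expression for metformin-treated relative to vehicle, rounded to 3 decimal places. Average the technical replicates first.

0.030

Mean Ct: Atf7 vehicle 28.475; Atf7 metformin-treated 33.115; Rpl13a vehicle 21.400; Rpl13a metformin-treated 20.970
ΔCt(vehicle) = 28.475 − 21.400 = 7.075
ΔCt(metformin-treated) = 33.115 − 20.970 = 12.145
ΔΔCt = 12.145 − 7.075 = 5.070
Fold change = 2^(−5.070) = 0.0298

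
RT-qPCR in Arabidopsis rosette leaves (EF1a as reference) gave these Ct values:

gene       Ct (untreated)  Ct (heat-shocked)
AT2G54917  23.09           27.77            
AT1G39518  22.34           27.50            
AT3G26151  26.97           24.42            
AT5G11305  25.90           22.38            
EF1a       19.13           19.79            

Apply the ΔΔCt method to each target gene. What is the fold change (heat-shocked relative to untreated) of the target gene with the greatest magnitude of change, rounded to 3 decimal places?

AT2G54917: ΔΔCt = (27.77−19.79) − (23.09−19.13) = 7.98 − 3.96 = 4.02; fold change = 2^-4.02 = 0.062
AT1G39518: ΔΔCt = (27.50−19.79) − (22.34−19.13) = 7.71 − 3.21 = 4.50; fold change = 2^-4.50 = 0.044
AT3G26151: ΔΔCt = (24.42−19.79) − (26.97−19.13) = 4.63 − 7.84 = -3.21; fold change = 2^3.21 = 9.254
AT5G11305: ΔΔCt = (22.38−19.79) − (25.90−19.13) = 2.59 − 6.77 = -4.18; fold change = 2^4.18 = 18.126
AT1G39518 has the largest |ΔΔCt| = 4.50.

0.044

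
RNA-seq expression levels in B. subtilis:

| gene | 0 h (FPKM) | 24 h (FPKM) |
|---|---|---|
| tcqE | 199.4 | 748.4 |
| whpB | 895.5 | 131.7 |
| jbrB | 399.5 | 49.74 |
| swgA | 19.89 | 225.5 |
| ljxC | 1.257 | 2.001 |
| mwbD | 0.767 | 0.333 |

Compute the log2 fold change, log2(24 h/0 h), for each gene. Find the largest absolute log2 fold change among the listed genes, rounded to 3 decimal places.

3.503

log2(748.4/199.4) = 1.908  (tcqE)
log2(131.7/895.5) = -2.765  (whpB)
log2(49.74/399.5) = -3.006  (jbrB)
log2(225.5/19.89) = 3.503  (swgA)
log2(2.001/1.257) = 0.671  (ljxC)
log2(0.333/0.767) = -1.204  (mwbD)
The largest magnitude belongs to swgA.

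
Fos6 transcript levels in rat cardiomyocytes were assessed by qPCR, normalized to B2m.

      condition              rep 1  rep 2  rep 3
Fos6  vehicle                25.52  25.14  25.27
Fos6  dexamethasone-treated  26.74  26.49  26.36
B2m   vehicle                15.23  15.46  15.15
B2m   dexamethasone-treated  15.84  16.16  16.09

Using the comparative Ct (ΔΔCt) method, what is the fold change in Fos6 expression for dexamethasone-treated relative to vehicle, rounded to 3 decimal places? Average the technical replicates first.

Mean Ct: Fos6 vehicle 25.310; Fos6 dexamethasone-treated 26.530; B2m vehicle 15.280; B2m dexamethasone-treated 16.030
ΔCt(vehicle) = 25.310 − 15.280 = 10.030
ΔCt(dexamethasone-treated) = 26.530 − 16.030 = 10.500
ΔΔCt = 10.500 − 10.030 = 0.470
Fold change = 2^(−0.470) = 0.7220

0.722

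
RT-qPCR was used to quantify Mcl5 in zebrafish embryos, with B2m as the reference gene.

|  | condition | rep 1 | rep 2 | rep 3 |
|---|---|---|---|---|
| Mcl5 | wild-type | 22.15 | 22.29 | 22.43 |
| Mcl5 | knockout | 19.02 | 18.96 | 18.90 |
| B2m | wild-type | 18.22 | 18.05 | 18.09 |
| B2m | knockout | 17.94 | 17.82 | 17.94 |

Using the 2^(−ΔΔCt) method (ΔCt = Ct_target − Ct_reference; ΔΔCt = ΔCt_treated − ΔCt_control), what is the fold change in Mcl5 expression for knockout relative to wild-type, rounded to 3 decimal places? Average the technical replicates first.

8.634

Mean Ct: Mcl5 wild-type 22.290; Mcl5 knockout 18.960; B2m wild-type 18.120; B2m knockout 17.900
ΔCt(wild-type) = 22.290 − 18.120 = 4.170
ΔCt(knockout) = 18.960 − 17.900 = 1.060
ΔΔCt = 1.060 − 4.170 = -3.110
Fold change = 2^(−(-3.110)) = 2^3.110 = 8.6338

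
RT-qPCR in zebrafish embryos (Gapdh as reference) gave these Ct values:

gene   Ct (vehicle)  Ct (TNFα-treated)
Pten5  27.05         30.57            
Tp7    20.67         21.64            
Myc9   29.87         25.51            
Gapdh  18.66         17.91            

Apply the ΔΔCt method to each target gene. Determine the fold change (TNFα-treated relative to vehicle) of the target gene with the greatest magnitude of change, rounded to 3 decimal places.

Pten5: ΔΔCt = (30.57−17.91) − (27.05−18.66) = 12.66 − 8.39 = 4.27; fold change = 2^-4.27 = 0.052
Tp7: ΔΔCt = (21.64−17.91) − (20.67−18.66) = 3.73 − 2.01 = 1.72; fold change = 2^-1.72 = 0.304
Myc9: ΔΔCt = (25.51−17.91) − (29.87−18.66) = 7.60 − 11.21 = -3.61; fold change = 2^3.61 = 12.210
Pten5 has the largest |ΔΔCt| = 4.27.

0.052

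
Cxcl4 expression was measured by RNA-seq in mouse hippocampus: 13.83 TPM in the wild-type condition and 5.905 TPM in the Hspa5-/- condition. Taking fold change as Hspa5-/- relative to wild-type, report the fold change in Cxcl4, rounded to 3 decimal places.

0.427

Fold change = 5.905 / 13.83 = 0.4270
Cxcl4 is downregulated.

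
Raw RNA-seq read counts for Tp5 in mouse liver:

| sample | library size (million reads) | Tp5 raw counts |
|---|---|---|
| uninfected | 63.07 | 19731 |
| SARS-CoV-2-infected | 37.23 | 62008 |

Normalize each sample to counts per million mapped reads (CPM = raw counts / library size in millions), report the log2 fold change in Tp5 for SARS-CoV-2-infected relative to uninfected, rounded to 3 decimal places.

2.412

CPM(uninfected) = 19731 / 63.07 = 312.8429
CPM(SARS-CoV-2-infected) = 62008 / 37.23 = 1665.5385
Fold change = 1665.5385 / 312.8429 = 5.32388
log2(5.32388) = 2.4125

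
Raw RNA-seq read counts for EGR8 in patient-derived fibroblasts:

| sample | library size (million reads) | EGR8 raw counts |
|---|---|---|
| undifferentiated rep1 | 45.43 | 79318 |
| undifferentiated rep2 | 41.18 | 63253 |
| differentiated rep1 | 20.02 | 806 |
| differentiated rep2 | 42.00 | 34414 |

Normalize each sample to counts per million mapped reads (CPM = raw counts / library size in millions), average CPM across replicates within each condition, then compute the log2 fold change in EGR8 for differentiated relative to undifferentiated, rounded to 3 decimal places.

CPM(undifferentiated rep1) = 79318 / 45.43 = 1745.9388
CPM(undifferentiated rep2) = 63253 / 41.18 = 1536.0126
CPM(differentiated rep1) = 806 / 20.02 = 40.2597
CPM(differentiated rep2) = 34414 / 42.00 = 819.3810
mean CPM(undifferentiated) = 1640.9757; mean CPM(differentiated) = 429.8203
Fold change = 429.8203 / 1640.9757 = 0.26193
log2(0.26193) = -1.9327

-1.933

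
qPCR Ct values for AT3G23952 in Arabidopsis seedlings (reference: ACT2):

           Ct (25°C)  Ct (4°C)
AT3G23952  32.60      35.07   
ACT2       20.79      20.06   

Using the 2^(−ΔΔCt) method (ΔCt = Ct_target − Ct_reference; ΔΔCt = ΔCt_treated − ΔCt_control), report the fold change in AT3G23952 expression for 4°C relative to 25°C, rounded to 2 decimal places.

ΔCt(25°C) = 32.600 − 20.790 = 11.810
ΔCt(4°C) = 35.070 − 20.060 = 15.010
ΔΔCt = 15.010 − 11.810 = 3.200
Fold change = 2^(−3.200) = 0.109

0.11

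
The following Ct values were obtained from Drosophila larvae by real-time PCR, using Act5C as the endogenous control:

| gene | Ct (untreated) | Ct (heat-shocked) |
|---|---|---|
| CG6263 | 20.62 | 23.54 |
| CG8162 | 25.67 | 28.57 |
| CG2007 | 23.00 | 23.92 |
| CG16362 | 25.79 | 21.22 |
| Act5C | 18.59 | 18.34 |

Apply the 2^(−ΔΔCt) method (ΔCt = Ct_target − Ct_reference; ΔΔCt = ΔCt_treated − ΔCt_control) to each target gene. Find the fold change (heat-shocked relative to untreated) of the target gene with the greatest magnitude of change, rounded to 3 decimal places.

19.973

CG6263: ΔΔCt = (23.54−18.34) − (20.62−18.59) = 5.20 − 2.03 = 3.17; fold change = 2^-3.17 = 0.111
CG8162: ΔΔCt = (28.57−18.34) − (25.67−18.59) = 10.23 − 7.08 = 3.15; fold change = 2^-3.15 = 0.113
CG2007: ΔΔCt = (23.92−18.34) − (23.00−18.59) = 5.58 − 4.41 = 1.17; fold change = 2^-1.17 = 0.444
CG16362: ΔΔCt = (21.22−18.34) − (25.79−18.59) = 2.88 − 7.20 = -4.32; fold change = 2^4.32 = 19.973
CG16362 has the largest |ΔΔCt| = 4.32.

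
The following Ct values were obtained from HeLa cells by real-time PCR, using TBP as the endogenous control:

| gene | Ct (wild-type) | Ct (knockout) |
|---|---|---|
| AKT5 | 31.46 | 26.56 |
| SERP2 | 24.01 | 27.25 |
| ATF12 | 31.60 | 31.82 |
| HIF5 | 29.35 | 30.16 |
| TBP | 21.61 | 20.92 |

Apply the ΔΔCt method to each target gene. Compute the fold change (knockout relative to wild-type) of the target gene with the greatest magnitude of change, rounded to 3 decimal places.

18.507

AKT5: ΔΔCt = (26.56−20.92) − (31.46−21.61) = 5.64 − 9.85 = -4.21; fold change = 2^4.21 = 18.507
SERP2: ΔΔCt = (27.25−20.92) − (24.01−21.61) = 6.33 − 2.40 = 3.93; fold change = 2^-3.93 = 0.066
ATF12: ΔΔCt = (31.82−20.92) − (31.60−21.61) = 10.90 − 9.99 = 0.91; fold change = 2^-0.91 = 0.532
HIF5: ΔΔCt = (30.16−20.92) − (29.35−21.61) = 9.24 − 7.74 = 1.50; fold change = 2^-1.50 = 0.354
AKT5 has the largest |ΔΔCt| = 4.21.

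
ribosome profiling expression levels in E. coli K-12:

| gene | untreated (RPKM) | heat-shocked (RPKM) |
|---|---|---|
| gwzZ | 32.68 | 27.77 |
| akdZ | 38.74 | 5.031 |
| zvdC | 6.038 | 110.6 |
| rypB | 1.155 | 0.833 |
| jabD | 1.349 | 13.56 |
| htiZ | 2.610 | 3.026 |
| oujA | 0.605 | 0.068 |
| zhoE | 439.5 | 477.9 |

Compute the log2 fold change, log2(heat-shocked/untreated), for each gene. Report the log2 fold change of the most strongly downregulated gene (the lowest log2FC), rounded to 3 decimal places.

-3.153

log2(27.77/32.68) = -0.235  (gwzZ)
log2(5.031/38.74) = -2.945  (akdZ)
log2(110.6/6.038) = 4.195  (zvdC)
log2(0.833/1.155) = -0.472  (rypB)
log2(13.56/1.349) = 3.329  (jabD)
log2(3.026/2.610) = 0.213  (htiZ)
log2(0.068/0.605) = -3.153  (oujA)
log2(477.9/439.5) = 0.121  (zhoE)
oujA is most strongly downregulated.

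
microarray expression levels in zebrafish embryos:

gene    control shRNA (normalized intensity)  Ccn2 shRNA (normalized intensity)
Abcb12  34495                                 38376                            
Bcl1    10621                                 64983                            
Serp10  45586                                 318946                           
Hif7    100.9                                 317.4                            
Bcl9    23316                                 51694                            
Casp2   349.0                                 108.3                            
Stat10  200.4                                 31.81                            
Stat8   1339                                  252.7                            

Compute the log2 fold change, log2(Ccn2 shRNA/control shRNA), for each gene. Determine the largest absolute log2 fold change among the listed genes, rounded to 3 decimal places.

log2(38376/34495) = 0.154  (Abcb12)
log2(64983/10621) = 2.613  (Bcl1)
log2(318946/45586) = 2.807  (Serp10)
log2(317.4/100.9) = 1.653  (Hif7)
log2(51694/23316) = 1.149  (Bcl9)
log2(108.3/349.0) = -1.688  (Casp2)
log2(31.81/200.4) = -2.655  (Stat10)
log2(252.7/1339) = -2.406  (Stat8)
The largest magnitude belongs to Serp10.

2.807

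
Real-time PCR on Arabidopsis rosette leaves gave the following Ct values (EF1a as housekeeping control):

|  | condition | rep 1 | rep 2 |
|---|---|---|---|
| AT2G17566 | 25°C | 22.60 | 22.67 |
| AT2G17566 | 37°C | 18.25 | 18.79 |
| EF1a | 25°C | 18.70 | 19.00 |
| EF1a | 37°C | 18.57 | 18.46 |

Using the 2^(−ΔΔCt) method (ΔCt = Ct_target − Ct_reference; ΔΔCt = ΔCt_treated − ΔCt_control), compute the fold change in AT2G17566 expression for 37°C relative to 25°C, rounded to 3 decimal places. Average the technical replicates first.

13.737

Mean Ct: AT2G17566 25°C 22.635; AT2G17566 37°C 18.520; EF1a 25°C 18.850; EF1a 37°C 18.515
ΔCt(25°C) = 22.635 − 18.850 = 3.785
ΔCt(37°C) = 18.520 − 18.515 = 0.005
ΔΔCt = 0.005 − 3.785 = -3.780
Fold change = 2^(−(-3.780)) = 2^3.780 = 13.7370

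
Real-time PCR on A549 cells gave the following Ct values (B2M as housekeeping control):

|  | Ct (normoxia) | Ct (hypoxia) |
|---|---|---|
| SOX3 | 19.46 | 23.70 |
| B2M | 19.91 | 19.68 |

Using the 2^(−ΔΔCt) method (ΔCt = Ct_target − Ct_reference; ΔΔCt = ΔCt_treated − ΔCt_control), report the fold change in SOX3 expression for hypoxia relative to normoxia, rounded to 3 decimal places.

ΔCt(normoxia) = 19.460 − 19.910 = -0.450
ΔCt(hypoxia) = 23.700 − 19.680 = 4.020
ΔΔCt = 4.020 − (-0.450) = 4.470
Fold change = 2^(−4.470) = 0.0451

0.045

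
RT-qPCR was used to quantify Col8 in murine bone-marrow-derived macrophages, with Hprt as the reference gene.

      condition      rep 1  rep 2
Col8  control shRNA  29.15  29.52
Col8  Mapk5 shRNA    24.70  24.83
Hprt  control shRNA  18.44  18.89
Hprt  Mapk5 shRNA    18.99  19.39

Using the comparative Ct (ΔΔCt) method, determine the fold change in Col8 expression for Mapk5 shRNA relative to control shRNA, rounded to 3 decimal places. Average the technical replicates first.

Mean Ct: Col8 control shRNA 29.335; Col8 Mapk5 shRNA 24.765; Hprt control shRNA 18.665; Hprt Mapk5 shRNA 19.190
ΔCt(control shRNA) = 29.335 − 18.665 = 10.670
ΔCt(Mapk5 shRNA) = 24.765 − 19.190 = 5.575
ΔΔCt = 5.575 − 10.670 = -5.095
Fold change = 2^(−(-5.095)) = 2^5.095 = 34.1781

34.178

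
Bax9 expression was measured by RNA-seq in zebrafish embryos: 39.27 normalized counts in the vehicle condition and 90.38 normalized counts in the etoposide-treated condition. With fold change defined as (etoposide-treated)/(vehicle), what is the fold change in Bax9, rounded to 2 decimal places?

2.30

Fold change = 90.38 / 39.27 = 2.302
Bax9 is upregulated.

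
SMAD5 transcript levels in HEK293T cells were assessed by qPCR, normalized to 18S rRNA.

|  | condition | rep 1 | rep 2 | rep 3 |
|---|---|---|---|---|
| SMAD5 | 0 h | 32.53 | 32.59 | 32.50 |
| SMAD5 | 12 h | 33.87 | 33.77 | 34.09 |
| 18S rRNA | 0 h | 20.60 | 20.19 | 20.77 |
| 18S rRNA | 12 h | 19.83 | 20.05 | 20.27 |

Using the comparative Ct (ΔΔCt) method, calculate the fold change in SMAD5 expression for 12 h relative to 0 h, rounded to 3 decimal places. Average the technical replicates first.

0.279

Mean Ct: SMAD5 0 h 32.540; SMAD5 12 h 33.910; 18S rRNA 0 h 20.520; 18S rRNA 12 h 20.050
ΔCt(0 h) = 32.540 − 20.520 = 12.020
ΔCt(12 h) = 33.910 − 20.050 = 13.860
ΔΔCt = 13.860 − 12.020 = 1.840
Fold change = 2^(−1.840) = 0.2793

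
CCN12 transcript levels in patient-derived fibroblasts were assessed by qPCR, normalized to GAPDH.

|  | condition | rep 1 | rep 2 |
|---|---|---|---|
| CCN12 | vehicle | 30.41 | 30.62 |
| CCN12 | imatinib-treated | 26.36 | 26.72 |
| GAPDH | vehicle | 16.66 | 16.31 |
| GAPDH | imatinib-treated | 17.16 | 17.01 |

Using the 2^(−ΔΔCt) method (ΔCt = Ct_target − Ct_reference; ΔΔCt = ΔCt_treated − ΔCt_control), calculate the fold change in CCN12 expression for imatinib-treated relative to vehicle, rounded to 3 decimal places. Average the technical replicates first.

Mean Ct: CCN12 vehicle 30.515; CCN12 imatinib-treated 26.540; GAPDH vehicle 16.485; GAPDH imatinib-treated 17.085
ΔCt(vehicle) = 30.515 − 16.485 = 14.030
ΔCt(imatinib-treated) = 26.540 − 17.085 = 9.455
ΔΔCt = 9.455 − 14.030 = -4.575
Fold change = 2^(−(-4.575)) = 2^4.575 = 23.8348

23.835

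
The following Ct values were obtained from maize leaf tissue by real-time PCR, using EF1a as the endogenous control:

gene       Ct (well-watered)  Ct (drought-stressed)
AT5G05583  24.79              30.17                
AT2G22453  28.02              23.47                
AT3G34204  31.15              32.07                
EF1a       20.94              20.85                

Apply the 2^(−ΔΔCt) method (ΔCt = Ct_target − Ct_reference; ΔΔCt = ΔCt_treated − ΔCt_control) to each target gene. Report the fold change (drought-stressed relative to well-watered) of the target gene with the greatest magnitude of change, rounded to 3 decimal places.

AT5G05583: ΔΔCt = (30.17−20.85) − (24.79−20.94) = 9.32 − 3.85 = 5.47; fold change = 2^-5.47 = 0.023
AT2G22453: ΔΔCt = (23.47−20.85) − (28.02−20.94) = 2.62 − 7.08 = -4.46; fold change = 2^4.46 = 22.009
AT3G34204: ΔΔCt = (32.07−20.85) − (31.15−20.94) = 11.22 − 10.21 = 1.01; fold change = 2^-1.01 = 0.497
AT5G05583 has the largest |ΔΔCt| = 5.47.

0.023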